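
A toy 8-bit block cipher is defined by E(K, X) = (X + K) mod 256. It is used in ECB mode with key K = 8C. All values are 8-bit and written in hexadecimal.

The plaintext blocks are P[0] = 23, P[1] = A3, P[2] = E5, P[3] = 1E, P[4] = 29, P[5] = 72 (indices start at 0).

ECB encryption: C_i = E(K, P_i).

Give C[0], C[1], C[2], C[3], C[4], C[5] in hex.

C[0] = AF, C[1] = 2F, C[2] = 71, C[3] = AA, C[4] = B5, C[5] = FE

C[0]: E(K, 23) = AF.
C[1]: E(K, A3) = 2F.
C[2]: E(K, E5) = 71.
C[3]: E(K, 1E) = AA.
C[4]: E(K, 29) = B5.
C[5]: E(K, 72) = FE.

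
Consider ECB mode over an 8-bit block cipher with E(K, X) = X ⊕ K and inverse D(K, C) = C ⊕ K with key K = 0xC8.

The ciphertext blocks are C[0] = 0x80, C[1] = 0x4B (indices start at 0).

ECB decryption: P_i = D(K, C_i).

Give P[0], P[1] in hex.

P[0]: D(K, 0x80) = 0x48.
P[1]: D(K, 0x4B) = 0x83.

P[0] = 0x48, P[1] = 0x83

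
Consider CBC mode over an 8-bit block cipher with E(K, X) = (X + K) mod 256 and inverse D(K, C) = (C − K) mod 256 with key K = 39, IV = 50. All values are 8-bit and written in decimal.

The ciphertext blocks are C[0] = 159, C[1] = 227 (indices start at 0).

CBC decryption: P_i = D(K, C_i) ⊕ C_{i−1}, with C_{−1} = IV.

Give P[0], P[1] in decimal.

P[0]: D(K, 159) = 120; 120 ⊕ 50 = 74.
P[1]: D(K, 227) = 188; 188 ⊕ 159 = 35.

P[0] = 74, P[1] = 35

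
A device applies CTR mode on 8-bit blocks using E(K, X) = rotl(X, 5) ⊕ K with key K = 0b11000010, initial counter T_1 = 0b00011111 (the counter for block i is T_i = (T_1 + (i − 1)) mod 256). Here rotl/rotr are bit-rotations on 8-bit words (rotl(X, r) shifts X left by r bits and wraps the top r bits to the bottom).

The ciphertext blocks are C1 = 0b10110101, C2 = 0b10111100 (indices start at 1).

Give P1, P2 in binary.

P1 = 0b10010100, P2 = 0b01111010

CTR decryption: S_i = E(K, T_i) where T_i is the counter for block i; P_i = C_i ⊕ S_i.
P1: T = 0b00011111, S = E(K, T) = 0b00100001; 0b10110101 ⊕ 0b00100001 = 0b10010100.
P2: T = 0b00100000, S = E(K, T) = 0b11000110; 0b10111100 ⊕ 0b11000110 = 0b01111010.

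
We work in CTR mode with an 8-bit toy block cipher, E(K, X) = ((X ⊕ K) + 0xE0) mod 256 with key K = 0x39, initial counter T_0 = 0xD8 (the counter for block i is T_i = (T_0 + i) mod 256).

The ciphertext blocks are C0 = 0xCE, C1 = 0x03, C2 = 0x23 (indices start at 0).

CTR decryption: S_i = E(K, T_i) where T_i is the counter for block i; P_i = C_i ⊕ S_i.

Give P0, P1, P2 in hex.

P0: T = 0xD8, S = E(K, T) = 0xC1; 0xCE ⊕ 0xC1 = 0x0F.
P1: T = 0xD9, S = E(K, T) = 0xC0; 0x03 ⊕ 0xC0 = 0xC3.
P2: T = 0xDA, S = E(K, T) = 0xC3; 0x23 ⊕ 0xC3 = 0xE0.

P0 = 0x0F, P1 = 0xC3, P2 = 0xE0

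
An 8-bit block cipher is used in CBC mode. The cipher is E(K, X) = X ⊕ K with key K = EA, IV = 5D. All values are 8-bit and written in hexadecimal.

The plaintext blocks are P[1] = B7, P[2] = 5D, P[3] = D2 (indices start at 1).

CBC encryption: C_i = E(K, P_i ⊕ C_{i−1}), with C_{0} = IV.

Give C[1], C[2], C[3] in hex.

C[1]: P[1] ⊕ 5D = EA; E(K, EA) = 00.
C[2]: P[2] ⊕ 00 = 5D; E(K, 5D) = B7.
C[3]: P[3] ⊕ B7 = 65; E(K, 65) = 8F.

C[1] = 00, C[2] = B7, C[3] = 8F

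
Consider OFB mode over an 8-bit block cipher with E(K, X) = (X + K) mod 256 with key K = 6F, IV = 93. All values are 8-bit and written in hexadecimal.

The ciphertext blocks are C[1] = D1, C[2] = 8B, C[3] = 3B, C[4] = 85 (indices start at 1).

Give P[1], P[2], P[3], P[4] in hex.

OFB decryption: S_i = E(K, S_{i−1}) with S_{0} = IV; P_i = C_i ⊕ S_i.
P[1]: S = E(K, 93) = 02; D1 ⊕ 02 = D3.
P[2]: S = E(K, 02) = 71; 8B ⊕ 71 = FA.
P[3]: S = E(K, 71) = E0; 3B ⊕ E0 = DB.
P[4]: S = E(K, E0) = 4F; 85 ⊕ 4F = CA.

P[1] = D3, P[2] = FA, P[3] = DB, P[4] = CA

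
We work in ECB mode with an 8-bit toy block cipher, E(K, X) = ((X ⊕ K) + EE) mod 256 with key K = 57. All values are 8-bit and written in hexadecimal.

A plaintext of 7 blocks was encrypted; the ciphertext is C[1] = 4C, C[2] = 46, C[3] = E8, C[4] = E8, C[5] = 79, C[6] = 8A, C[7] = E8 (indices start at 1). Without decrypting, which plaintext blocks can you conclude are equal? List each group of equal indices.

ECB encrypts each block independently with the same key, so equal ciphertext blocks imply equal plaintext blocks.
C[3] = C[4] = C[7] = E8, so P[3] = P[4] = P[7].

P[3] = P[4] = P[7]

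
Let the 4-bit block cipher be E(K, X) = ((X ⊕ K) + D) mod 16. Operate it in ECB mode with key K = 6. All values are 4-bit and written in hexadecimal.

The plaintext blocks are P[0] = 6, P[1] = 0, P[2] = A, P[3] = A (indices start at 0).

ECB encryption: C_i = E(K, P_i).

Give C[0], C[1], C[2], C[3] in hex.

C[0]: E(K, 6) = D.
C[1]: E(K, 0) = 3.
C[2]: E(K, A) = 9.
C[3]: E(K, A) = 9.

C[0] = D, C[1] = 3, C[2] = 9, C[3] = 9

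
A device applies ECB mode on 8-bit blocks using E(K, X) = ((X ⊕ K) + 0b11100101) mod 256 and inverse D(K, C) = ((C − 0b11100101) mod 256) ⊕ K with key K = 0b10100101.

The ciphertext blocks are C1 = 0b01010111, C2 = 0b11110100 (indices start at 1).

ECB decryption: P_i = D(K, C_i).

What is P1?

P1: D(K, 0b01010111) = 0b11010111.

P1 = 0b11010111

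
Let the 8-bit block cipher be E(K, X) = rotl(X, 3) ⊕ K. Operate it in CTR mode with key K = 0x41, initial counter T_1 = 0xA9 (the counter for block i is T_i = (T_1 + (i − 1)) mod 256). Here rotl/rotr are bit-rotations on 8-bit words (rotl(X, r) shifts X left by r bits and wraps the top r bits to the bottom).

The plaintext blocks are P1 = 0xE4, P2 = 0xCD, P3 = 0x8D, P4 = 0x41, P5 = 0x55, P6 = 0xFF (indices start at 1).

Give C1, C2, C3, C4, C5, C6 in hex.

CTR encryption: S_i = E(K, T_i) where T_i is the counter for block i; C_i = P_i ⊕ S_i.
C1: T = 0xA9, S = E(K, T) = 0x0C; 0xE4 ⊕ 0x0C = 0xE8.
C2: T = 0xAA, S = E(K, T) = 0x14; 0xCD ⊕ 0x14 = 0xD9.
C3: T = 0xAB, S = E(K, T) = 0x1C; 0x8D ⊕ 0x1C = 0x91.
C4: T = 0xAC, S = E(K, T) = 0x24; 0x41 ⊕ 0x24 = 0x65.
C5: T = 0xAD, S = E(K, T) = 0x2C; 0x55 ⊕ 0x2C = 0x79.
C6: T = 0xAE, S = E(K, T) = 0x34; 0xFF ⊕ 0x34 = 0xCB.

C1 = 0xE8, C2 = 0xD9, C3 = 0x91, C4 = 0x65, C5 = 0x79, C6 = 0xCB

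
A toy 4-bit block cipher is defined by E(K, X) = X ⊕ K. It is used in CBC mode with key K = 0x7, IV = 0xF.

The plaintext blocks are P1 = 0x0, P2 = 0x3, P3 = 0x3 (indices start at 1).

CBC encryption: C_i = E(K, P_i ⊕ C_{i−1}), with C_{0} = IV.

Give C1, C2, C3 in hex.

C1 = 0x8, C2 = 0xC, C3 = 0x8

C1: P1 ⊕ 0xF = 0xF; E(K, 0xF) = 0x8.
C2: P2 ⊕ 0x8 = 0xB; E(K, 0xB) = 0xC.
C3: P3 ⊕ 0xC = 0xF; E(K, 0xF) = 0x8.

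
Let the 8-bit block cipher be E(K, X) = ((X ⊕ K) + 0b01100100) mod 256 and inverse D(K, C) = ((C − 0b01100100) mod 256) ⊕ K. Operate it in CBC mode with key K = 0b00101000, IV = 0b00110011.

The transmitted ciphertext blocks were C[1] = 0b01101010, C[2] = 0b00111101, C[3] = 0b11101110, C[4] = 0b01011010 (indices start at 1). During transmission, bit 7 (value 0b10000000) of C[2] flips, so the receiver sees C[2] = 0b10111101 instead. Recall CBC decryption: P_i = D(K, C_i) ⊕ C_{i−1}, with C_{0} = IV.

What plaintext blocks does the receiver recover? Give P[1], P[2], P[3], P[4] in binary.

Only C[2] changed, to 0b10111101. In CBC, a change in C_i garbles P_i and flips the same bit in P_{i+1}. Decrypting the received ciphertext:
P[1]: D(K, 0b01101010) = 0b00101110; 0b00101110 ⊕ 0b00110011 = 0b00011101.
P[2]: D(K, 0b10111101) = 0b01110001; 0b01110001 ⊕ 0b01101010 = 0b00011011.
P[3]: D(K, 0b11101110) = 0b10100010; 0b10100010 ⊕ 0b10111101 = 0b00011111.
P[4]: D(K, 0b01011010) = 0b11011110; 0b11011110 ⊕ 0b11101110 = 0b00110000.
Blocks that differ from the original plaintext: P[2], P[3].

P[1] = 0b00011101, P[2] = 0b00011011, P[3] = 0b00011111, P[4] = 0b00110000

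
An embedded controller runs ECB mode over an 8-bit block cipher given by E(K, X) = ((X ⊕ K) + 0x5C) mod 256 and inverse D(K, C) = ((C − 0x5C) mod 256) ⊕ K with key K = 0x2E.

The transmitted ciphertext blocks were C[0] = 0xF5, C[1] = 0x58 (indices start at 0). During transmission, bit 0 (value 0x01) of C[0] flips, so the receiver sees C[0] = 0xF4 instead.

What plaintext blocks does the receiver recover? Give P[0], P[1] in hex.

P[0] = 0xB6, P[1] = 0xD2

ECB decryption: P_i = D(K, C_i).
Only C[0] changed, to 0xF4. In ECB, a change in C_i affects only P_i. Decrypting the received ciphertext:
P[0]: D(K, 0xF4) = 0xB6.
P[1]: D(K, 0x58) = 0xD2.
Blocks that differ from the original plaintext: P[0].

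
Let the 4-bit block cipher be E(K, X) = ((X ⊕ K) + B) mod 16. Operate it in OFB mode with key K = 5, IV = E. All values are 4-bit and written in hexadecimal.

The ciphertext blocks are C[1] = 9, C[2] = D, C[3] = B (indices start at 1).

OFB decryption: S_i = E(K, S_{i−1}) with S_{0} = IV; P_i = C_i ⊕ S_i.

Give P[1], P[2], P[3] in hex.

P[1] = F, P[2] = 3, P[3] = D

P[1]: S = E(K, E) = 6; 9 ⊕ 6 = F.
P[2]: S = E(K, 6) = E; D ⊕ E = 3.
P[3]: S = E(K, E) = 6; B ⊕ 6 = D.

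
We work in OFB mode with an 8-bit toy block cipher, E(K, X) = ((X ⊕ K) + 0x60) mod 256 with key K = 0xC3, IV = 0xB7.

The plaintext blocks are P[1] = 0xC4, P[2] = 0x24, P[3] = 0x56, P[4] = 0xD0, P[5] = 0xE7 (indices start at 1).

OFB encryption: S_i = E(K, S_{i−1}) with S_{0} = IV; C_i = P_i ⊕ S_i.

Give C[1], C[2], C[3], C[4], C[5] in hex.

C[1]: S = E(K, 0xB7) = 0xD4; 0xC4 ⊕ 0xD4 = 0x10.
C[2]: S = E(K, 0xD4) = 0x77; 0x24 ⊕ 0x77 = 0x53.
C[3]: S = E(K, 0x77) = 0x14; 0x56 ⊕ 0x14 = 0x42.
C[4]: S = E(K, 0x14) = 0x37; 0xD0 ⊕ 0x37 = 0xE7.
C[5]: S = E(K, 0x37) = 0x54; 0xE7 ⊕ 0x54 = 0xB3.

C[1] = 0x10, C[2] = 0x53, C[3] = 0x42, C[4] = 0xE7, C[5] = 0xB3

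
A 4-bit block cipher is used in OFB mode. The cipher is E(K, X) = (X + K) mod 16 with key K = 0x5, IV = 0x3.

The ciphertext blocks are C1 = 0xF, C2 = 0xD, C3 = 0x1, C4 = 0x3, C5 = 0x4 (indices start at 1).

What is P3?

OFB decryption: S_i = E(K, S_{i−1}) with S_{0} = IV; P_i = C_i ⊕ S_i.
P1: S = E(K, 0x3) = 0x8; 0xF ⊕ 0x8 = 0x7.
P2: S = E(K, 0x8) = 0xD; 0xD ⊕ 0xD = 0x0.
P3: S = E(K, 0xD) = 0x2; 0x1 ⊕ 0x2 = 0x3.

P3 = 0x3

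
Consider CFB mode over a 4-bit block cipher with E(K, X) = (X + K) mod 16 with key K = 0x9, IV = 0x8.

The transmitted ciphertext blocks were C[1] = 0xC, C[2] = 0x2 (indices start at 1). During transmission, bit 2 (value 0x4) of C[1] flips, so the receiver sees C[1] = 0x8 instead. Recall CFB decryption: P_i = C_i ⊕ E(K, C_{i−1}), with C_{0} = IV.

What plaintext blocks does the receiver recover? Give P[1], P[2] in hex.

P[1] = 0x9, P[2] = 0x3

Only C[1] changed, to 0x8. In CFB, a change in C_i flips the same bit in P_i and garbles P_{i+1}. Decrypting the received ciphertext:
P[1]: E(K, 0x8) = 0x1; 0x8 ⊕ 0x1 = 0x9.
P[2]: E(K, 0x8) = 0x1; 0x2 ⊕ 0x1 = 0x3.
Blocks that differ from the original plaintext: P[1], P[2].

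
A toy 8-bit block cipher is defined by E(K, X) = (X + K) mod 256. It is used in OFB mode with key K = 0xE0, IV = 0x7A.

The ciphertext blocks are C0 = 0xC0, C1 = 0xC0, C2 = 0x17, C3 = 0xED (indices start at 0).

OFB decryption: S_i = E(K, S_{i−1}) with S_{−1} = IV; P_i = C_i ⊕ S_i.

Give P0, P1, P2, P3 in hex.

P0: S = E(K, 0x7A) = 0x5A; 0xC0 ⊕ 0x5A = 0x9A.
P1: S = E(K, 0x5A) = 0x3A; 0xC0 ⊕ 0x3A = 0xFA.
P2: S = E(K, 0x3A) = 0x1A; 0x17 ⊕ 0x1A = 0x0D.
P3: S = E(K, 0x1A) = 0xFA; 0xED ⊕ 0xFA = 0x17.

P0 = 0x9A, P1 = 0xFA, P2 = 0x0D, P3 = 0x17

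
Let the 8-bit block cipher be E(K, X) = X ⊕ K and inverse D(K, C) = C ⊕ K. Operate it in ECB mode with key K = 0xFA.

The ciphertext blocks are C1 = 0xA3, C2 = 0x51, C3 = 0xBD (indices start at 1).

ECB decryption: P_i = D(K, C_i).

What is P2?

P2 = 0xAB

P2: D(K, 0x51) = 0xAB.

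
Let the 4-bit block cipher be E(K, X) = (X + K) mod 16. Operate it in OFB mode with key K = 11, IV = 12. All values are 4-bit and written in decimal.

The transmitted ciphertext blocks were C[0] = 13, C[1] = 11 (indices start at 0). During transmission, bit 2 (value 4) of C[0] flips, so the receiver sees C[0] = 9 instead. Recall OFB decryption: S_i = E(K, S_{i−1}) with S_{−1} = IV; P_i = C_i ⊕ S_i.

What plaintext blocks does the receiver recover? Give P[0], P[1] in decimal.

Only C[0] changed, to 9. In OFB, a change in C_i flips the same bit in P_i only; the keystream is unaffected. Decrypting the received ciphertext:
P[0]: S = E(K, 12) = 7; 9 ⊕ 7 = 14.
P[1]: S = E(K, 7) = 2; 11 ⊕ 2 = 9.
Blocks that differ from the original plaintext: P[0].

P[0] = 14, P[1] = 9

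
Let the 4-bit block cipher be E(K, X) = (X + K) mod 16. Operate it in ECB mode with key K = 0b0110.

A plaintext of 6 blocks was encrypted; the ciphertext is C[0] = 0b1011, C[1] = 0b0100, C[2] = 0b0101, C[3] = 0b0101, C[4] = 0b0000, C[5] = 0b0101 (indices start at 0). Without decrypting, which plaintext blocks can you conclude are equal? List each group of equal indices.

P[2] = P[3] = P[5]

ECB encrypts each block independently with the same key, so equal ciphertext blocks imply equal plaintext blocks.
C[2] = C[3] = C[5] = 0b0101, so P[2] = P[3] = P[5].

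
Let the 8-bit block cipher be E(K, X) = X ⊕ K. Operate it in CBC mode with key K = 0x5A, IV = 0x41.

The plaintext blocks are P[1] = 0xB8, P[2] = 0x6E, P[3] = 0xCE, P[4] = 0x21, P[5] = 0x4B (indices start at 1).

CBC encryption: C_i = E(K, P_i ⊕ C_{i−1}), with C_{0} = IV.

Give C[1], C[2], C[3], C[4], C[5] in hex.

C[1] = 0xA3, C[2] = 0x97, C[3] = 0x03, C[4] = 0x78, C[5] = 0x69

C[1]: P[1] ⊕ 0x41 = 0xF9; E(K, 0xF9) = 0xA3.
C[2]: P[2] ⊕ 0xA3 = 0xCD; E(K, 0xCD) = 0x97.
C[3]: P[3] ⊕ 0x97 = 0x59; E(K, 0x59) = 0x03.
C[4]: P[4] ⊕ 0x03 = 0x22; E(K, 0x22) = 0x78.
C[5]: P[5] ⊕ 0x78 = 0x33; E(K, 0x33) = 0x69.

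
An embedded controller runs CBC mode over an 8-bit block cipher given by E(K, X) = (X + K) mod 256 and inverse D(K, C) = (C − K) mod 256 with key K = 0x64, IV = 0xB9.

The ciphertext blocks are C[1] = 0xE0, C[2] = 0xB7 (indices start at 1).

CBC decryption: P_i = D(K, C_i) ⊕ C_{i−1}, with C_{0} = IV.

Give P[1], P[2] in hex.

P[1] = 0xC5, P[2] = 0xB3

P[1]: D(K, 0xE0) = 0x7C; 0x7C ⊕ 0xB9 = 0xC5.
P[2]: D(K, 0xB7) = 0x53; 0x53 ⊕ 0xE0 = 0xB3.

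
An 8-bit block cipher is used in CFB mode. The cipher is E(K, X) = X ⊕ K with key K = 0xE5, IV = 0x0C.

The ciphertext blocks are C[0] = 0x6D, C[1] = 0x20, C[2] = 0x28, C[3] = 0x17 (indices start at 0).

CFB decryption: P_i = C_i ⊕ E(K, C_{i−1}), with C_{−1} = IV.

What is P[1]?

P[1] = 0xA8

P[1]: E(K, 0x6D) = 0x88; 0x20 ⊕ 0x88 = 0xA8.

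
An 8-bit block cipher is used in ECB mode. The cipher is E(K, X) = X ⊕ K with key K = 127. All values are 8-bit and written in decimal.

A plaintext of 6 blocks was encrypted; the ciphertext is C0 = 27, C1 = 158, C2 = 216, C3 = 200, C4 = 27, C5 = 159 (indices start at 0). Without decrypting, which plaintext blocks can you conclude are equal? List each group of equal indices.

P0 = P4

ECB encrypts each block independently with the same key, so equal ciphertext blocks imply equal plaintext blocks.
C0 = C4 = 27, so P0 = P4.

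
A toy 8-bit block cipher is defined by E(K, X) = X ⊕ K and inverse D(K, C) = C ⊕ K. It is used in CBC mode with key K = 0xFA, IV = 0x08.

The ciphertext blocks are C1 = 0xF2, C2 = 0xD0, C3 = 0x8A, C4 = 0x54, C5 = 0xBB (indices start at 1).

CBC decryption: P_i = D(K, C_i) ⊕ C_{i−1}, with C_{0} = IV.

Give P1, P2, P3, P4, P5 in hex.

P1: D(K, 0xF2) = 0x08; 0x08 ⊕ 0x08 = 0x00.
P2: D(K, 0xD0) = 0x2A; 0x2A ⊕ 0xF2 = 0xD8.
P3: D(K, 0x8A) = 0x70; 0x70 ⊕ 0xD0 = 0xA0.
P4: D(K, 0x54) = 0xAE; 0xAE ⊕ 0x8A = 0x24.
P5: D(K, 0xBB) = 0x41; 0x41 ⊕ 0x54 = 0x15.

P1 = 0x00, P2 = 0xD8, P3 = 0xA0, P4 = 0x24, P5 = 0x15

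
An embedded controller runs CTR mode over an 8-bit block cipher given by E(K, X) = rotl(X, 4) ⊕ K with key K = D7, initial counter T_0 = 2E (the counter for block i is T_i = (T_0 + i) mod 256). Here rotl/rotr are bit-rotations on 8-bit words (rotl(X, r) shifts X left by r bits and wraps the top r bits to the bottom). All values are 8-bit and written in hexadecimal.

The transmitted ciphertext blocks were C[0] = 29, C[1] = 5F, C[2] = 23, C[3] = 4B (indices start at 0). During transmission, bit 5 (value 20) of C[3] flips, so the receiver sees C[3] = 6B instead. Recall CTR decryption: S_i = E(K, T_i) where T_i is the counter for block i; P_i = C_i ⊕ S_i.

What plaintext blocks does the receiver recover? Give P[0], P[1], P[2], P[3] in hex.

Only C[3] changed, to 6B. In CTR, a change in C_i flips the same bit in P_i only; the keystream is unaffected. Decrypting the received ciphertext:
P[0]: T = 2E, S = E(K, T) = 35; 29 ⊕ 35 = 1C.
P[1]: T = 2F, S = E(K, T) = 25; 5F ⊕ 25 = 7A.
P[2]: T = 30, S = E(K, T) = D4; 23 ⊕ D4 = F7.
P[3]: T = 31, S = E(K, T) = C4; 6B ⊕ C4 = AF.
Blocks that differ from the original plaintext: P[3].

P[0] = 1C, P[1] = 7A, P[2] = F7, P[3] = AF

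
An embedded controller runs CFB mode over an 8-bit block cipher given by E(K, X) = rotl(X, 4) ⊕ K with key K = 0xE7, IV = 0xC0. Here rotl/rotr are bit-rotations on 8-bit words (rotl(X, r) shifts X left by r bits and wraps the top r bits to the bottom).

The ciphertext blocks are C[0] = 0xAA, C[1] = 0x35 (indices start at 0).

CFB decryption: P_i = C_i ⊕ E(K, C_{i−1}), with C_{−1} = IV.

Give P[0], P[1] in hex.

P[0] = 0x41, P[1] = 0x78

P[0]: E(K, 0xC0) = 0xEB; 0xAA ⊕ 0xEB = 0x41.
P[1]: E(K, 0xAA) = 0x4D; 0x35 ⊕ 0x4D = 0x78.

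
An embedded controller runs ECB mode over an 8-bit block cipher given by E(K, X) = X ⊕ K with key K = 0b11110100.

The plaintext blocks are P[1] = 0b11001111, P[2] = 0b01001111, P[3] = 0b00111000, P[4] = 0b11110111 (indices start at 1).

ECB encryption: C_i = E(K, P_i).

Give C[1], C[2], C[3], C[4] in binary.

C[1] = 0b00111011, C[2] = 0b10111011, C[3] = 0b11001100, C[4] = 0b00000011

C[1]: E(K, 0b11001111) = 0b00111011.
C[2]: E(K, 0b01001111) = 0b10111011.
C[3]: E(K, 0b00111000) = 0b11001100.
C[4]: E(K, 0b11110111) = 0b00000011.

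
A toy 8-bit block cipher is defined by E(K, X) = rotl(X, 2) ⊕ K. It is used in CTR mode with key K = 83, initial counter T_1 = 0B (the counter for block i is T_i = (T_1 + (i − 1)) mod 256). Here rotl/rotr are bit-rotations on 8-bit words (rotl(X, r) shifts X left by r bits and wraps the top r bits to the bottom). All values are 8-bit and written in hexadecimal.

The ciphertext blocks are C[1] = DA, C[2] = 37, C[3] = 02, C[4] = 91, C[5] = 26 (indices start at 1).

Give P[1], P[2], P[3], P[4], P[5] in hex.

P[1] = 75, P[2] = 84, P[3] = B5, P[4] = 2A, P[5] = 99

CTR decryption: S_i = E(K, T_i) where T_i is the counter for block i; P_i = C_i ⊕ S_i.
P[1]: T = 0B, S = E(K, T) = AF; DA ⊕ AF = 75.
P[2]: T = 0C, S = E(K, T) = B3; 37 ⊕ B3 = 84.
P[3]: T = 0D, S = E(K, T) = B7; 02 ⊕ B7 = B5.
P[4]: T = 0E, S = E(K, T) = BB; 91 ⊕ BB = 2A.
P[5]: T = 0F, S = E(K, T) = BF; 26 ⊕ BF = 99.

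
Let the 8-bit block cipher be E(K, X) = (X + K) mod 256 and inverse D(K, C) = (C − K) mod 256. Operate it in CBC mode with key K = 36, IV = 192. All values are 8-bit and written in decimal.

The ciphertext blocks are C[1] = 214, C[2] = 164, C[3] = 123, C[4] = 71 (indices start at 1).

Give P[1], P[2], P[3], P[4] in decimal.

CBC decryption: P_i = D(K, C_i) ⊕ C_{i−1}, with C_{0} = IV.
P[1]: D(K, 214) = 178; 178 ⊕ 192 = 114.
P[2]: D(K, 164) = 128; 128 ⊕ 214 = 86.
P[3]: D(K, 123) = 87; 87 ⊕ 164 = 243.
P[4]: D(K, 71) = 35; 35 ⊕ 123 = 88.

P[1] = 114, P[2] = 86, P[3] = 243, P[4] = 88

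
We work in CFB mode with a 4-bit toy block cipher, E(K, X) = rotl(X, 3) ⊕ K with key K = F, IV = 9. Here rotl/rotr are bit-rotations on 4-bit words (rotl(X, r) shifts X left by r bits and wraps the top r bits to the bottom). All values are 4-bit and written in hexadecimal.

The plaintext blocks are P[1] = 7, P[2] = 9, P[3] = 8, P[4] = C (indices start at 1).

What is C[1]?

C[1] = 4

CFB encryption: C_i = P_i ⊕ E(K, C_{i−1}), with C_{0} = IV.
C[1]: E(K, 9) = 3; 7 ⊕ 3 = 4.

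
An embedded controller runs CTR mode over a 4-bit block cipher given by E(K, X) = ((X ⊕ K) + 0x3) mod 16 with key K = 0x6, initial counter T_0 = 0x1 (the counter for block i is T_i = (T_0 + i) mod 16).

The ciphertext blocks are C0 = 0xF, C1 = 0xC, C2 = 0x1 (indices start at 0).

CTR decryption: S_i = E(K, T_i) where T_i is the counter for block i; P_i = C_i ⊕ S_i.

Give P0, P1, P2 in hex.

P0: T = 0x1, S = E(K, T) = 0xA; 0xF ⊕ 0xA = 0x5.
P1: T = 0x2, S = E(K, T) = 0x7; 0xC ⊕ 0x7 = 0xB.
P2: T = 0x3, S = E(K, T) = 0x8; 0x1 ⊕ 0x8 = 0x9.

P0 = 0x5, P1 = 0xB, P2 = 0x9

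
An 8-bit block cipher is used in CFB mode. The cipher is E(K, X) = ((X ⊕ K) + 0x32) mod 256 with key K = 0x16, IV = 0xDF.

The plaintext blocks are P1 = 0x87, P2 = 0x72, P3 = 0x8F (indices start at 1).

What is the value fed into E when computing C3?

CFB encryption: C_i = P_i ⊕ E(K, C_{i−1}), with C_{0} = IV.
C1: E(K, 0xDF) = 0xFB; 0x87 ⊕ 0xFB = 0x7C.
C2: E(K, 0x7C) = 0x9C; 0x72 ⊕ 0x9C = 0xEE.
C3: E(K, 0xEE) = 0x2A; 0x8F ⊕ 0x2A = 0xA5.
So the input to E for block 3 is 0xEE.

0xEE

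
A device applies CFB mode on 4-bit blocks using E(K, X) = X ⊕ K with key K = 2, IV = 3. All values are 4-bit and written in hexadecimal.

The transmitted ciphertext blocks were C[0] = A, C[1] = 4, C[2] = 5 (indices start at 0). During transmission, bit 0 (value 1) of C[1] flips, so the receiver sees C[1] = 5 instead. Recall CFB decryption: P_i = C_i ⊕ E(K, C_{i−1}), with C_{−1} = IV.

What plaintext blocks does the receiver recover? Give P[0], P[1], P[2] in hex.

Only C[1] changed, to 5. In CFB, a change in C_i flips the same bit in P_i and garbles P_{i+1}. Decrypting the received ciphertext:
P[0]: E(K, 3) = 1; A ⊕ 1 = B.
P[1]: E(K, A) = 8; 5 ⊕ 8 = D.
P[2]: E(K, 5) = 7; 5 ⊕ 7 = 2.
Blocks that differ from the original plaintext: P[1], P[2].

P[0] = B, P[1] = D, P[2] = 2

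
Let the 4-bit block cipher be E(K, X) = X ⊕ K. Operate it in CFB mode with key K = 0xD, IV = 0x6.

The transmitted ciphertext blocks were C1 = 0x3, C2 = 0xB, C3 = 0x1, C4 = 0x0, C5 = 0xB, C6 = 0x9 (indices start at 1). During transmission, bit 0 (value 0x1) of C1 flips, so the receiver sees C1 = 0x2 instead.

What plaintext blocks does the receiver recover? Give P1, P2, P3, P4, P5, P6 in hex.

CFB decryption: P_i = C_i ⊕ E(K, C_{i−1}), with C_{0} = IV.
Only C1 changed, to 0x2. In CFB, a change in C_i flips the same bit in P_i and garbles P_{i+1}. Decrypting the received ciphertext:
P1: E(K, 0x6) = 0xB; 0x2 ⊕ 0xB = 0x9.
P2: E(K, 0x2) = 0xF; 0xB ⊕ 0xF = 0x4.
P3: E(K, 0xB) = 0x6; 0x1 ⊕ 0x6 = 0x7.
P4: E(K, 0x1) = 0xC; 0x0 ⊕ 0xC = 0xC.
P5: E(K, 0x0) = 0xD; 0xB ⊕ 0xD = 0x6.
P6: E(K, 0xB) = 0x6; 0x9 ⊕ 0x6 = 0xF.
Blocks that differ from the original plaintext: P1, P2.

P1 = 0x9, P2 = 0x4, P3 = 0x7, P4 = 0xC, P5 = 0x6, P6 = 0xF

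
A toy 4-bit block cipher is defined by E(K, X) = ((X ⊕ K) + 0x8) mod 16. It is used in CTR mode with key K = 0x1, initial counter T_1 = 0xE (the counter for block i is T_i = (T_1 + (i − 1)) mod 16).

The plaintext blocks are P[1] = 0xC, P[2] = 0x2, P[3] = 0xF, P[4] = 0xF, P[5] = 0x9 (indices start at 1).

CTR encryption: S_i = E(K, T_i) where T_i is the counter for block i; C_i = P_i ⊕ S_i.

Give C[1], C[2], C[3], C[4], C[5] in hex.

C[1]: T = 0xE, S = E(K, T) = 0x7; 0xC ⊕ 0x7 = 0xB.
C[2]: T = 0xF, S = E(K, T) = 0x6; 0x2 ⊕ 0x6 = 0x4.
C[3]: T = 0x0, S = E(K, T) = 0x9; 0xF ⊕ 0x9 = 0x6.
C[4]: T = 0x1, S = E(K, T) = 0x8; 0xF ⊕ 0x8 = 0x7.
C[5]: T = 0x2, S = E(K, T) = 0xB; 0x9 ⊕ 0xB = 0x2.

C[1] = 0xB, C[2] = 0x4, C[3] = 0x6, C[4] = 0x7, C[5] = 0x2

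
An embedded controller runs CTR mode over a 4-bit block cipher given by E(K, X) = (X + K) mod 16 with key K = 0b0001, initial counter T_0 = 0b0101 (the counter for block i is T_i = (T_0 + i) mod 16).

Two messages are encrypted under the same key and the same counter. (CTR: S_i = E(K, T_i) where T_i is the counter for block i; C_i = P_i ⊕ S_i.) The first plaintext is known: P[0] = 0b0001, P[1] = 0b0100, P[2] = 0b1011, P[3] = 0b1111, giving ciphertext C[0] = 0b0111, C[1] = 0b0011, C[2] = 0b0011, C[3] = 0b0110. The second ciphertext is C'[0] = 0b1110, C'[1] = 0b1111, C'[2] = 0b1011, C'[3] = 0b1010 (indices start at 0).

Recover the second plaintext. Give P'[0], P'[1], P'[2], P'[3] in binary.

In CTR with a reused counter, both messages share the same keystream S_i, so C_i ⊕ C'_i = P_i ⊕ P'_i and thus P'_i = P_i ⊕ C_i ⊕ C'_i.
P'[0]: 0b0001 ⊕ 0b0111 ⊕ 0b1110 = 0b1000.
P'[1]: 0b0100 ⊕ 0b0011 ⊕ 0b1111 = 0b1000.
P'[2]: 0b1011 ⊕ 0b0011 ⊕ 0b1011 = 0b0011.
P'[3]: 0b1111 ⊕ 0b0110 ⊕ 0b1010 = 0b0011.

P'[0] = 0b1000, P'[1] = 0b1000, P'[2] = 0b0011, P'[3] = 0b0011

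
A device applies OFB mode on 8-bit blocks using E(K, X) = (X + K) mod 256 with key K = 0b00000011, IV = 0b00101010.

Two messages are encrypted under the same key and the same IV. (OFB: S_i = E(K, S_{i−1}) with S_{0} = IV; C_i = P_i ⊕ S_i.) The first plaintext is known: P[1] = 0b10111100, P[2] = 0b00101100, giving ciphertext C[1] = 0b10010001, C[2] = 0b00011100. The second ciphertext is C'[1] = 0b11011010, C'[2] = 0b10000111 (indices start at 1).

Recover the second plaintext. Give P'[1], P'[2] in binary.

In OFB with a reused IV, both messages share the same keystream S_i, so C_i ⊕ C'_i = P_i ⊕ P'_i and thus P'_i = P_i ⊕ C_i ⊕ C'_i.
P'[1]: 0b10111100 ⊕ 0b10010001 ⊕ 0b11011010 = 0b11110111.
P'[2]: 0b00101100 ⊕ 0b00011100 ⊕ 0b10000111 = 0b10110111.

P'[1] = 0b11110111, P'[2] = 0b10110111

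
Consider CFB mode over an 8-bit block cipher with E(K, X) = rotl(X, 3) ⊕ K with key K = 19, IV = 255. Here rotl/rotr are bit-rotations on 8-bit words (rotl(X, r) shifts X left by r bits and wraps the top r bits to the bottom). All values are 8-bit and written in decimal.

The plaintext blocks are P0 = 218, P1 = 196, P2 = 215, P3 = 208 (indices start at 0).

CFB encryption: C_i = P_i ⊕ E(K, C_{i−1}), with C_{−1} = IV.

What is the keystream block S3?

172

C0: E(K, 255) = 236; 218 ⊕ 236 = 54.
C1: E(K, 54) = 162; 196 ⊕ 162 = 102.
C2: E(K, 102) = 32; 215 ⊕ 32 = 247.
C3: E(K, 247) = 172; 208 ⊕ 172 = 124.
So S3 = 172.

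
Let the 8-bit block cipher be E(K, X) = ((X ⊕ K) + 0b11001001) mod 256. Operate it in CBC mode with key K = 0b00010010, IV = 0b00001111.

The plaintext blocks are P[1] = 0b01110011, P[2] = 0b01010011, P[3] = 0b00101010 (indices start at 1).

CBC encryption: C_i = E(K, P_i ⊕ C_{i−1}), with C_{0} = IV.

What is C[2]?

C[2] = 0b00111111

C[1]: P[1] ⊕ 0b00001111 = 0b01111100; E(K, 0b01111100) = 0b00110111.
C[2]: P[2] ⊕ 0b00110111 = 0b01100100; E(K, 0b01100100) = 0b00111111.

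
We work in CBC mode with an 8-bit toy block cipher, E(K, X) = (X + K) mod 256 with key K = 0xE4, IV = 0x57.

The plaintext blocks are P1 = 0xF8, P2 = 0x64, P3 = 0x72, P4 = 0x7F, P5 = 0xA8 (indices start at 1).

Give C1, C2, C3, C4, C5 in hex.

C1 = 0x93, C2 = 0xDB, C3 = 0x8D, C4 = 0xD6, C5 = 0x62

CBC encryption: C_i = E(K, P_i ⊕ C_{i−1}), with C_{0} = IV.
C1: P1 ⊕ 0x57 = 0xAF; E(K, 0xAF) = 0x93.
C2: P2 ⊕ 0x93 = 0xF7; E(K, 0xF7) = 0xDB.
C3: P3 ⊕ 0xDB = 0xA9; E(K, 0xA9) = 0x8D.
C4: P4 ⊕ 0x8D = 0xF2; E(K, 0xF2) = 0xD6.
C5: P5 ⊕ 0xD6 = 0x7E; E(K, 0x7E) = 0x62.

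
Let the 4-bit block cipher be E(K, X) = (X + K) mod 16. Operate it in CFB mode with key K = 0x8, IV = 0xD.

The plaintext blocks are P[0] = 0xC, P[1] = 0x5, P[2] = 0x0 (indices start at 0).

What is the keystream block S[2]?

CFB encryption: C_i = P_i ⊕ E(K, C_{i−1}), with C_{−1} = IV.
C[0]: E(K, 0xD) = 0x5; 0xC ⊕ 0x5 = 0x9.
C[1]: E(K, 0x9) = 0x1; 0x5 ⊕ 0x1 = 0x4.
C[2]: E(K, 0x4) = 0xC; 0x0 ⊕ 0xC = 0xC.
So S[2] = 0xC.

0xC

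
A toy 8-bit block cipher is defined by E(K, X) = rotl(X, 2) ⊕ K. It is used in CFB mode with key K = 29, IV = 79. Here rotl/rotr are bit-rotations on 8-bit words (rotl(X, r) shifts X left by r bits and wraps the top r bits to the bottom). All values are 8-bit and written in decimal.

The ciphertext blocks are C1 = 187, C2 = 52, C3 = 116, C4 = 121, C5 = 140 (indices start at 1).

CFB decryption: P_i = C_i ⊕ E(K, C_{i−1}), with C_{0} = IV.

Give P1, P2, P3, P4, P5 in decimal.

P1: E(K, 79) = 32; 187 ⊕ 32 = 155.
P2: E(K, 187) = 243; 52 ⊕ 243 = 199.
P3: E(K, 52) = 205; 116 ⊕ 205 = 185.
P4: E(K, 116) = 204; 121 ⊕ 204 = 181.
P5: E(K, 121) = 248; 140 ⊕ 248 = 116.

P1 = 155, P2 = 199, P3 = 185, P4 = 181, P5 = 116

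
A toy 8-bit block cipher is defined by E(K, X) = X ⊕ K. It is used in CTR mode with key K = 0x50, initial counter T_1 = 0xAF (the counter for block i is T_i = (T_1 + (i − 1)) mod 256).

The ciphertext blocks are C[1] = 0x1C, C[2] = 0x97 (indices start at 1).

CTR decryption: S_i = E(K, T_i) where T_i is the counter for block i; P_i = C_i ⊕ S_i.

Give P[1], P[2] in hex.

P[1]: T = 0xAF, S = E(K, T) = 0xFF; 0x1C ⊕ 0xFF = 0xE3.
P[2]: T = 0xB0, S = E(K, T) = 0xE0; 0x97 ⊕ 0xE0 = 0x77.

P[1] = 0xE3, P[2] = 0x77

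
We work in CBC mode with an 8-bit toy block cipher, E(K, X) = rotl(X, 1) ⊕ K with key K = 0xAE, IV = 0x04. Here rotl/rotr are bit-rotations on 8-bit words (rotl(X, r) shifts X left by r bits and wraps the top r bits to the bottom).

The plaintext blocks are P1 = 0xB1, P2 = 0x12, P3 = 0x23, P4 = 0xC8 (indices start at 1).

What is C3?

C3 = 0xEA

CBC encryption: C_i = E(K, P_i ⊕ C_{i−1}), with C_{0} = IV.
C1: P1 ⊕ 0x04 = 0xB5; E(K, 0xB5) = 0xC5.
C2: P2 ⊕ 0xC5 = 0xD7; E(K, 0xD7) = 0x01.
C3: P3 ⊕ 0x01 = 0x22; E(K, 0x22) = 0xEA.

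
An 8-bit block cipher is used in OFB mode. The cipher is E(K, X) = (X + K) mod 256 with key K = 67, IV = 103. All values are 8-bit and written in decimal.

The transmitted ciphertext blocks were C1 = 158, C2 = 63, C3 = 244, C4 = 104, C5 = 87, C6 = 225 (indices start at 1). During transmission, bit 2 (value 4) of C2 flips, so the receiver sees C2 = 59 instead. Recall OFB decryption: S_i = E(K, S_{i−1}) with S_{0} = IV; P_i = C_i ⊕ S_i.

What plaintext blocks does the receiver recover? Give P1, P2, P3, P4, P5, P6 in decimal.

Only C2 changed, to 59. In OFB, a change in C_i flips the same bit in P_i only; the keystream is unaffected. Decrypting the received ciphertext:
P1: S = E(K, 103) = 170; 158 ⊕ 170 = 52.
P2: S = E(K, 170) = 237; 59 ⊕ 237 = 214.
P3: S = E(K, 237) = 48; 244 ⊕ 48 = 196.
P4: S = E(K, 48) = 115; 104 ⊕ 115 = 27.
P5: S = E(K, 115) = 182; 87 ⊕ 182 = 225.
P6: S = E(K, 182) = 249; 225 ⊕ 249 = 24.
Blocks that differ from the original plaintext: P2.

P1 = 52, P2 = 214, P3 = 196, P4 = 27, P5 = 225, P6 = 24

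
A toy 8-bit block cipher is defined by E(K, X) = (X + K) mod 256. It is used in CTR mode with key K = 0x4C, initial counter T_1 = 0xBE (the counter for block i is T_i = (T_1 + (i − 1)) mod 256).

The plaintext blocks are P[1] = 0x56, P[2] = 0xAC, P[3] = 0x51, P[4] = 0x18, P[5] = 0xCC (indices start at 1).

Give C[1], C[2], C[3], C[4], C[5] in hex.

C[1] = 0x5C, C[2] = 0xA7, C[3] = 0x5D, C[4] = 0x15, C[5] = 0xC2

CTR encryption: S_i = E(K, T_i) where T_i is the counter for block i; C_i = P_i ⊕ S_i.
C[1]: T = 0xBE, S = E(K, T) = 0x0A; 0x56 ⊕ 0x0A = 0x5C.
C[2]: T = 0xBF, S = E(K, T) = 0x0B; 0xAC ⊕ 0x0B = 0xA7.
C[3]: T = 0xC0, S = E(K, T) = 0x0C; 0x51 ⊕ 0x0C = 0x5D.
C[4]: T = 0xC1, S = E(K, T) = 0x0D; 0x18 ⊕ 0x0D = 0x15.
C[5]: T = 0xC2, S = E(K, T) = 0x0E; 0xCC ⊕ 0x0E = 0xC2.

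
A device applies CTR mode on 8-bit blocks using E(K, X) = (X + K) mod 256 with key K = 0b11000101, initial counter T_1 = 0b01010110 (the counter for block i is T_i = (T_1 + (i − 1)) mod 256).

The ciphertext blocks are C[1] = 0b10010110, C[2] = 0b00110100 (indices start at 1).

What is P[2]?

P[2] = 0b00101000

CTR decryption: S_i = E(K, T_i) where T_i is the counter for block i; P_i = C_i ⊕ S_i.
P[2]: T = 0b01010111, S = E(K, T) = 0b00011100; 0b00110100 ⊕ 0b00011100 = 0b00101000.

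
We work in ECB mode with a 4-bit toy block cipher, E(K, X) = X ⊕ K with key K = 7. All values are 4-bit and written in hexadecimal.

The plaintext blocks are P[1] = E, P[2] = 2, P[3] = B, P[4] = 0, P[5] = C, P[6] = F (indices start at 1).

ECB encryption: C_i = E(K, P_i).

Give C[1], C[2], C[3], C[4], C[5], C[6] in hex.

C[1] = 9, C[2] = 5, C[3] = C, C[4] = 7, C[5] = B, C[6] = 8

C[1]: E(K, E) = 9.
C[2]: E(K, 2) = 5.
C[3]: E(K, B) = C.
C[4]: E(K, 0) = 7.
C[5]: E(K, C) = B.
C[6]: E(K, F) = 8.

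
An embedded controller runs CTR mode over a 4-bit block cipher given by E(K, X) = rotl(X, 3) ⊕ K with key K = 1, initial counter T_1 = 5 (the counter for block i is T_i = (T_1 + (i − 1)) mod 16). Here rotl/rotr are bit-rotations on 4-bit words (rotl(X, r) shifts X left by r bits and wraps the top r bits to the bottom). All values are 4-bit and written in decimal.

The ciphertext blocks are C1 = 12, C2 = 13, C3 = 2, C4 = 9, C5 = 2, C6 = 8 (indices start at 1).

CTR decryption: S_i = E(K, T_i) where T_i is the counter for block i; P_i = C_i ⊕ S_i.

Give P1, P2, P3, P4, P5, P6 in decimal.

P1: T = 5, S = E(K, T) = 11; 12 ⊕ 11 = 7.
P2: T = 6, S = E(K, T) = 2; 13 ⊕ 2 = 15.
P3: T = 7, S = E(K, T) = 10; 2 ⊕ 10 = 8.
P4: T = 8, S = E(K, T) = 5; 9 ⊕ 5 = 12.
P5: T = 9, S = E(K, T) = 13; 2 ⊕ 13 = 15.
P6: T = 10, S = E(K, T) = 4; 8 ⊕ 4 = 12.

P1 = 7, P2 = 15, P3 = 8, P4 = 12, P5 = 15, P6 = 12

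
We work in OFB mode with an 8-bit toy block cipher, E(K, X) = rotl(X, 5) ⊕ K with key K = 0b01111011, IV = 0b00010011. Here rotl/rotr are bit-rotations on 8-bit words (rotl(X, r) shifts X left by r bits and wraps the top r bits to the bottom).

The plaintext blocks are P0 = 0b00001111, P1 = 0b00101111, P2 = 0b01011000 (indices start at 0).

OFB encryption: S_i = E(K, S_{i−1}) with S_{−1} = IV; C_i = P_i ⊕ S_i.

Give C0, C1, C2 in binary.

C0: S = E(K, 0b00010011) = 0b00011001; 0b00001111 ⊕ 0b00011001 = 0b00010110.
C1: S = E(K, 0b00011001) = 0b01011000; 0b00101111 ⊕ 0b01011000 = 0b01110111.
C2: S = E(K, 0b01011000) = 0b01110000; 0b01011000 ⊕ 0b01110000 = 0b00101000.

C0 = 0b00010110, C1 = 0b01110111, C2 = 0b00101000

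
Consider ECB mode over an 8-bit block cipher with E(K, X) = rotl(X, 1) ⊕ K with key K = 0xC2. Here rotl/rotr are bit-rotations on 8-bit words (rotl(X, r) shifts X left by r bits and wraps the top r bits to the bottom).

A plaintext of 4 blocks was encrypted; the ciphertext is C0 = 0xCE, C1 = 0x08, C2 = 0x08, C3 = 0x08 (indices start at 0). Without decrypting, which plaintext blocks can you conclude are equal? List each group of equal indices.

P1 = P2 = P3

ECB encrypts each block independently with the same key, so equal ciphertext blocks imply equal plaintext blocks.
C1 = C2 = C3 = 0x08, so P1 = P2 = P3.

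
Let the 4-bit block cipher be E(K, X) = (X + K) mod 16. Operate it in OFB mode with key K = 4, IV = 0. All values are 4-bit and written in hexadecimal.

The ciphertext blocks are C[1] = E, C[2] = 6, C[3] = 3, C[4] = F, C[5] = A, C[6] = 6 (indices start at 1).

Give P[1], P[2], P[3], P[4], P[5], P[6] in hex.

OFB decryption: S_i = E(K, S_{i−1}) with S_{0} = IV; P_i = C_i ⊕ S_i.
P[1]: S = E(K, 0) = 4; E ⊕ 4 = A.
P[2]: S = E(K, 4) = 8; 6 ⊕ 8 = E.
P[3]: S = E(K, 8) = C; 3 ⊕ C = F.
P[4]: S = E(K, C) = 0; F ⊕ 0 = F.
P[5]: S = E(K, 0) = 4; A ⊕ 4 = E.
P[6]: S = E(K, 4) = 8; 6 ⊕ 8 = E.

P[1] = A, P[2] = E, P[3] = F, P[4] = F, P[5] = E, P[6] = E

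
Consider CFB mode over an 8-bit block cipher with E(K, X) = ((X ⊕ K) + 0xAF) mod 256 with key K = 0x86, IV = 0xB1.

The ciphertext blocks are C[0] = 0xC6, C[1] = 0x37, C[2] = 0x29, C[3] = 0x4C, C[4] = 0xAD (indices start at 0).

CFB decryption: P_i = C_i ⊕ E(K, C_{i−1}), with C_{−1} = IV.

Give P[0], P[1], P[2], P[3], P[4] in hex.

P[0] = 0x20, P[1] = 0xD8, P[2] = 0x49, P[3] = 0x12, P[4] = 0xD4

P[0]: E(K, 0xB1) = 0xE6; 0xC6 ⊕ 0xE6 = 0x20.
P[1]: E(K, 0xC6) = 0xEF; 0x37 ⊕ 0xEF = 0xD8.
P[2]: E(K, 0x37) = 0x60; 0x29 ⊕ 0x60 = 0x49.
P[3]: E(K, 0x29) = 0x5E; 0x4C ⊕ 0x5E = 0x12.
P[4]: E(K, 0x4C) = 0x79; 0xAD ⊕ 0x79 = 0xD4.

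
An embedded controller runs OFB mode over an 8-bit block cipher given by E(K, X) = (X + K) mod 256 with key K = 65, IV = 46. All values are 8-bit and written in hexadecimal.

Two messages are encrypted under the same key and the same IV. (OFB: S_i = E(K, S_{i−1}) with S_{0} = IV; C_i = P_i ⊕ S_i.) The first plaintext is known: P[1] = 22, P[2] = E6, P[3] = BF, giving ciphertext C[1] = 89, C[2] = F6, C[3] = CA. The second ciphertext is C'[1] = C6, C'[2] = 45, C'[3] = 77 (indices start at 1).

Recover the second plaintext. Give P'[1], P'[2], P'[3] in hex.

In OFB with a reused IV, both messages share the same keystream S_i, so C_i ⊕ C'_i = P_i ⊕ P'_i and thus P'_i = P_i ⊕ C_i ⊕ C'_i.
P'[1]: 22 ⊕ 89 ⊕ C6 = 6D.
P'[2]: E6 ⊕ F6 ⊕ 45 = 55.
P'[3]: BF ⊕ CA ⊕ 77 = 02.

P'[1] = 6D, P'[2] = 55, P'[3] = 02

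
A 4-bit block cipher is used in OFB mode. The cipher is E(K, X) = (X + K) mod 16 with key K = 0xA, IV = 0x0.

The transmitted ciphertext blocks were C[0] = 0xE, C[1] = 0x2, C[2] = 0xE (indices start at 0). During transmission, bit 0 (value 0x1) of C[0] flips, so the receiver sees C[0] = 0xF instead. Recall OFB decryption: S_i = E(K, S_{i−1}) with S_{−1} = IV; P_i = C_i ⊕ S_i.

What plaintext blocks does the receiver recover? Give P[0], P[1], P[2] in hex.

Only C[0] changed, to 0xF. In OFB, a change in C_i flips the same bit in P_i only; the keystream is unaffected. Decrypting the received ciphertext:
P[0]: S = E(K, 0x0) = 0xA; 0xF ⊕ 0xA = 0x5.
P[1]: S = E(K, 0xA) = 0x4; 0x2 ⊕ 0x4 = 0x6.
P[2]: S = E(K, 0x4) = 0xE; 0xE ⊕ 0xE = 0x0.
Blocks that differ from the original plaintext: P[0].

P[0] = 0x5, P[1] = 0x6, P[2] = 0x0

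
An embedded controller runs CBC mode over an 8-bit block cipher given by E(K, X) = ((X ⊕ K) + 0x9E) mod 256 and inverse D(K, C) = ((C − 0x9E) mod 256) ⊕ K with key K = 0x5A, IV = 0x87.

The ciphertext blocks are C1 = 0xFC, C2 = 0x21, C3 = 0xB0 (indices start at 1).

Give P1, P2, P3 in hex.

P1 = 0x83, P2 = 0x25, P3 = 0x69

CBC decryption: P_i = D(K, C_i) ⊕ C_{i−1}, with C_{0} = IV.
P1: D(K, 0xFC) = 0x04; 0x04 ⊕ 0x87 = 0x83.
P2: D(K, 0x21) = 0xD9; 0xD9 ⊕ 0xFC = 0x25.
P3: D(K, 0xB0) = 0x48; 0x48 ⊕ 0x21 = 0x69.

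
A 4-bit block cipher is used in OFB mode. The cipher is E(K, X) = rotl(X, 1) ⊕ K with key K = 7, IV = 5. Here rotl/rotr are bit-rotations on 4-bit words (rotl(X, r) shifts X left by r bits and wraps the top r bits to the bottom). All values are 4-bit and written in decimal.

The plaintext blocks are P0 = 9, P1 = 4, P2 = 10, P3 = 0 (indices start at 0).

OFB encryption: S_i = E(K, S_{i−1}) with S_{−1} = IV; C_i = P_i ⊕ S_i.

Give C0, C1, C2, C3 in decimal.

C0: S = E(K, 5) = 13; 9 ⊕ 13 = 4.
C1: S = E(K, 13) = 12; 4 ⊕ 12 = 8.
C2: S = E(K, 12) = 14; 10 ⊕ 14 = 4.
C3: S = E(K, 14) = 10; 0 ⊕ 10 = 10.

C0 = 4, C1 = 8, C2 = 4, C3 = 10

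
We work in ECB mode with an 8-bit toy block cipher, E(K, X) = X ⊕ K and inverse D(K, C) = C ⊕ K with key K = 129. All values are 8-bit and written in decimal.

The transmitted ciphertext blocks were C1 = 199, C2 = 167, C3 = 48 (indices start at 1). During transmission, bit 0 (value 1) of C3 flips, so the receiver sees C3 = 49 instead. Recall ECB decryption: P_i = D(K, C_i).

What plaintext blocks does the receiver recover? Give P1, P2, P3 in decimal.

Only C3 changed, to 49. In ECB, a change in C_i affects only P_i. Decrypting the received ciphertext:
P1: D(K, 199) = 70.
P2: D(K, 167) = 38.
P3: D(K, 49) = 176.
Blocks that differ from the original plaintext: P3.

P1 = 70, P2 = 38, P3 = 176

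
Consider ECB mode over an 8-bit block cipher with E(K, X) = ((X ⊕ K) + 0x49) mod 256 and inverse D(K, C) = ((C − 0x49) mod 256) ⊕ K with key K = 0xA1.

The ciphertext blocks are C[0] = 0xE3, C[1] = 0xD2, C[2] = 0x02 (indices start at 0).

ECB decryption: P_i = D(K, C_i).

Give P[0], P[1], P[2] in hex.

P[0]: D(K, 0xE3) = 0x3B.
P[1]: D(K, 0xD2) = 0x28.
P[2]: D(K, 0x02) = 0x18.

P[0] = 0x3B, P[1] = 0x28, P[2] = 0x18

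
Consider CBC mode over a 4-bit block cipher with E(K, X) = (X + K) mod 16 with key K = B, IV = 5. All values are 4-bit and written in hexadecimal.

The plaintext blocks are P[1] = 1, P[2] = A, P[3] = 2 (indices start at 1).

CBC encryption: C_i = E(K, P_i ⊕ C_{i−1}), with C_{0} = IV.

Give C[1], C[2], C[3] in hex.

C[1]: P[1] ⊕ 5 = 4; E(K, 4) = F.
C[2]: P[2] ⊕ F = 5; E(K, 5) = 0.
C[3]: P[3] ⊕ 0 = 2; E(K, 2) = D.

C[1] = F, C[2] = 0, C[3] = D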